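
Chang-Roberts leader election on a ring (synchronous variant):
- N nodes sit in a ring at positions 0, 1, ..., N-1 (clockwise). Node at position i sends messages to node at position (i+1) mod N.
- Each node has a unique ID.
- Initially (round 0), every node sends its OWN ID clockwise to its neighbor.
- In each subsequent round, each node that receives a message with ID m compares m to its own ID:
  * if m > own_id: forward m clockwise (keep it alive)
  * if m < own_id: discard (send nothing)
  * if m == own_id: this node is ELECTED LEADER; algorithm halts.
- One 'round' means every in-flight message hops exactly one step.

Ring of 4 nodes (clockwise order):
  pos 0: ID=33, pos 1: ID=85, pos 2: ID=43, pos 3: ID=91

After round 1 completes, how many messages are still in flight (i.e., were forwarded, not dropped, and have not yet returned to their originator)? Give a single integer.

Answer: 2

Derivation:
Round 1: pos1(id85) recv 33: drop; pos2(id43) recv 85: fwd; pos3(id91) recv 43: drop; pos0(id33) recv 91: fwd
After round 1: 2 messages still in flight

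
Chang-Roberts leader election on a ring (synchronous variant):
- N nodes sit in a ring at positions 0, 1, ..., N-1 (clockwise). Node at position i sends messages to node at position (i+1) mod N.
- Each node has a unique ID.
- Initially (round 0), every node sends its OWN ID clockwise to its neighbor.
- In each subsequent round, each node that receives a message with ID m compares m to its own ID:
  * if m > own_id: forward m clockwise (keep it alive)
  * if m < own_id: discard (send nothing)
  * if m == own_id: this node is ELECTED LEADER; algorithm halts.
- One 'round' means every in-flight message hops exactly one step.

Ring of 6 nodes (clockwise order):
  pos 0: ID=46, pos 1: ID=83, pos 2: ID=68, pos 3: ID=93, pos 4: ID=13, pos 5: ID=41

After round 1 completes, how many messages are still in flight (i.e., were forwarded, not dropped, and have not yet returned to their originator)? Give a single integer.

Round 1: pos1(id83) recv 46: drop; pos2(id68) recv 83: fwd; pos3(id93) recv 68: drop; pos4(id13) recv 93: fwd; pos5(id41) recv 13: drop; pos0(id46) recv 41: drop
After round 1: 2 messages still in flight

Answer: 2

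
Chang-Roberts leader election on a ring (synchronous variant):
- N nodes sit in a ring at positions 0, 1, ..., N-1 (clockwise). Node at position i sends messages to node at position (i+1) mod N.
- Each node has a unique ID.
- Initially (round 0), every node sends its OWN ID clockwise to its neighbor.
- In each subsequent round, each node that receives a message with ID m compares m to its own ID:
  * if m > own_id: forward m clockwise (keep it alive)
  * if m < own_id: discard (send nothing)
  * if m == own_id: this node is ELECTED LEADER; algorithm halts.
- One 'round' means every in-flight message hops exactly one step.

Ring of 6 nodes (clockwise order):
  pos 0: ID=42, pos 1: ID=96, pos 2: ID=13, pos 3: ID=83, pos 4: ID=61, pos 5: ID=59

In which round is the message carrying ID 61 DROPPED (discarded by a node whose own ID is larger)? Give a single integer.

Round 1: pos1(id96) recv 42: drop; pos2(id13) recv 96: fwd; pos3(id83) recv 13: drop; pos4(id61) recv 83: fwd; pos5(id59) recv 61: fwd; pos0(id42) recv 59: fwd
Round 2: pos3(id83) recv 96: fwd; pos5(id59) recv 83: fwd; pos0(id42) recv 61: fwd; pos1(id96) recv 59: drop
Round 3: pos4(id61) recv 96: fwd; pos0(id42) recv 83: fwd; pos1(id96) recv 61: drop
Round 4: pos5(id59) recv 96: fwd; pos1(id96) recv 83: drop
Round 5: pos0(id42) recv 96: fwd
Round 6: pos1(id96) recv 96: ELECTED
Message ID 61 originates at pos 4; dropped at pos 1 in round 3

Answer: 3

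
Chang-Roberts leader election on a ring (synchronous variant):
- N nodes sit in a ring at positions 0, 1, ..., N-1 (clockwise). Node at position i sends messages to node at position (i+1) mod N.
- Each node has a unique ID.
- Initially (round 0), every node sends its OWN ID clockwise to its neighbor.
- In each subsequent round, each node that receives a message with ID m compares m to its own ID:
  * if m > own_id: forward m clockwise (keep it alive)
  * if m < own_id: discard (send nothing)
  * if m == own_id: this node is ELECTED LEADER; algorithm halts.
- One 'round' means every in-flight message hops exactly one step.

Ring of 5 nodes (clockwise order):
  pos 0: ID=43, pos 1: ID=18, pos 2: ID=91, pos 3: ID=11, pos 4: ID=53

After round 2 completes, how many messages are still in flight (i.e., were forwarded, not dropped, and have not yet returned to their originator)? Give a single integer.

Round 1: pos1(id18) recv 43: fwd; pos2(id91) recv 18: drop; pos3(id11) recv 91: fwd; pos4(id53) recv 11: drop; pos0(id43) recv 53: fwd
Round 2: pos2(id91) recv 43: drop; pos4(id53) recv 91: fwd; pos1(id18) recv 53: fwd
After round 2: 2 messages still in flight

Answer: 2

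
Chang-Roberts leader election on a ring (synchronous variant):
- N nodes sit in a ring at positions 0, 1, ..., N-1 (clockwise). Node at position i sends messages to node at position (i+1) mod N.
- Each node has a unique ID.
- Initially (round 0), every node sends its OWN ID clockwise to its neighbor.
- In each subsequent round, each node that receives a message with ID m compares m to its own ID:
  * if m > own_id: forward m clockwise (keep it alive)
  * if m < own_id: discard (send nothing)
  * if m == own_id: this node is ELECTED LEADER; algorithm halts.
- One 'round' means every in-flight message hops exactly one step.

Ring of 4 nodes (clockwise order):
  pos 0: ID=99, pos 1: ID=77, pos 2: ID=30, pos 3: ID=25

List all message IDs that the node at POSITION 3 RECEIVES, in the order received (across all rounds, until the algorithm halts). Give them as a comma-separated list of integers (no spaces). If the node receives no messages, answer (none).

Round 1: pos1(id77) recv 99: fwd; pos2(id30) recv 77: fwd; pos3(id25) recv 30: fwd; pos0(id99) recv 25: drop
Round 2: pos2(id30) recv 99: fwd; pos3(id25) recv 77: fwd; pos0(id99) recv 30: drop
Round 3: pos3(id25) recv 99: fwd; pos0(id99) recv 77: drop
Round 4: pos0(id99) recv 99: ELECTED

Answer: 30,77,99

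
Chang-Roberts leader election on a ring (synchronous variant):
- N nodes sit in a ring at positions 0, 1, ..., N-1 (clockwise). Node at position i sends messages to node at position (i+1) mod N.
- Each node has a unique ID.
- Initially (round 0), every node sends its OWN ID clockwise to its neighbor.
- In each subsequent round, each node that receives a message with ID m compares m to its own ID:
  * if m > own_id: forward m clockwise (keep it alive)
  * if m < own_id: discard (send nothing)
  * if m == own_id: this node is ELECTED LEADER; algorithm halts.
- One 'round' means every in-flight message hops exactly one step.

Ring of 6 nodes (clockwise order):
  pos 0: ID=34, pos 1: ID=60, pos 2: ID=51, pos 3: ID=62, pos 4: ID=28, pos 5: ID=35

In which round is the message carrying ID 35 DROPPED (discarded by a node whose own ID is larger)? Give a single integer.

Answer: 2

Derivation:
Round 1: pos1(id60) recv 34: drop; pos2(id51) recv 60: fwd; pos3(id62) recv 51: drop; pos4(id28) recv 62: fwd; pos5(id35) recv 28: drop; pos0(id34) recv 35: fwd
Round 2: pos3(id62) recv 60: drop; pos5(id35) recv 62: fwd; pos1(id60) recv 35: drop
Round 3: pos0(id34) recv 62: fwd
Round 4: pos1(id60) recv 62: fwd
Round 5: pos2(id51) recv 62: fwd
Round 6: pos3(id62) recv 62: ELECTED
Message ID 35 originates at pos 5; dropped at pos 1 in round 2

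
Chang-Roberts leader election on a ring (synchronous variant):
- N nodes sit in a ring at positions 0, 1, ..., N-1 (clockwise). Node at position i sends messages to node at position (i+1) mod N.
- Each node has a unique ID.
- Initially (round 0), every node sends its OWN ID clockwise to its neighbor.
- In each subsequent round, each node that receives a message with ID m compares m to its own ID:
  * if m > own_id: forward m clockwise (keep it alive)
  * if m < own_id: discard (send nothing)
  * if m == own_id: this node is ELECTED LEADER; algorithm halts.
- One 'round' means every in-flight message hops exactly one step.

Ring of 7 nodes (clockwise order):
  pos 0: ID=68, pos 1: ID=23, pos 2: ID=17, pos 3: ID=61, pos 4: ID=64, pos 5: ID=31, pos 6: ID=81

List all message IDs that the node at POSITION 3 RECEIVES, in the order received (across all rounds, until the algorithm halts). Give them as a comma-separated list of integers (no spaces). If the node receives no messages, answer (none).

Round 1: pos1(id23) recv 68: fwd; pos2(id17) recv 23: fwd; pos3(id61) recv 17: drop; pos4(id64) recv 61: drop; pos5(id31) recv 64: fwd; pos6(id81) recv 31: drop; pos0(id68) recv 81: fwd
Round 2: pos2(id17) recv 68: fwd; pos3(id61) recv 23: drop; pos6(id81) recv 64: drop; pos1(id23) recv 81: fwd
Round 3: pos3(id61) recv 68: fwd; pos2(id17) recv 81: fwd
Round 4: pos4(id64) recv 68: fwd; pos3(id61) recv 81: fwd
Round 5: pos5(id31) recv 68: fwd; pos4(id64) recv 81: fwd
Round 6: pos6(id81) recv 68: drop; pos5(id31) recv 81: fwd
Round 7: pos6(id81) recv 81: ELECTED

Answer: 17,23,68,81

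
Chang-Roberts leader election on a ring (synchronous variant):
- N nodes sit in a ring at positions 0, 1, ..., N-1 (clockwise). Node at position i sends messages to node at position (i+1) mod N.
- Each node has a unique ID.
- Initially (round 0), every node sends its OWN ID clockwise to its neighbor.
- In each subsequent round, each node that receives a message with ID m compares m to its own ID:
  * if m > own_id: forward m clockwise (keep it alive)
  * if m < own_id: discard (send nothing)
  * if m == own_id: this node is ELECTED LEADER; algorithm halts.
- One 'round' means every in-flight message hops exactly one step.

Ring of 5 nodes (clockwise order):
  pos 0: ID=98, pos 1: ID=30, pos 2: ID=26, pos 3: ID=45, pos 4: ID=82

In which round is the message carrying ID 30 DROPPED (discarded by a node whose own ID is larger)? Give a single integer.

Round 1: pos1(id30) recv 98: fwd; pos2(id26) recv 30: fwd; pos3(id45) recv 26: drop; pos4(id82) recv 45: drop; pos0(id98) recv 82: drop
Round 2: pos2(id26) recv 98: fwd; pos3(id45) recv 30: drop
Round 3: pos3(id45) recv 98: fwd
Round 4: pos4(id82) recv 98: fwd
Round 5: pos0(id98) recv 98: ELECTED
Message ID 30 originates at pos 1; dropped at pos 3 in round 2

Answer: 2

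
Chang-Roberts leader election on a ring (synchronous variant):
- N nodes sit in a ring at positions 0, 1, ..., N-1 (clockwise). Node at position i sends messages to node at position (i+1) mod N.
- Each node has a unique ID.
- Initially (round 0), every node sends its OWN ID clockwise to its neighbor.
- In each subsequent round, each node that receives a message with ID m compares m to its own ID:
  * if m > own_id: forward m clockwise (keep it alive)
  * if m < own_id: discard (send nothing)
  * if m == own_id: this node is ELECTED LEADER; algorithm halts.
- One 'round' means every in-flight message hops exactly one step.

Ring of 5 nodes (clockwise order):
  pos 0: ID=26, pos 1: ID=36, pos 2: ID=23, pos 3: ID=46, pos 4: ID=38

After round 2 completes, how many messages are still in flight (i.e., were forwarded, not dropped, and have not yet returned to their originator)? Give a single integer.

Round 1: pos1(id36) recv 26: drop; pos2(id23) recv 36: fwd; pos3(id46) recv 23: drop; pos4(id38) recv 46: fwd; pos0(id26) recv 38: fwd
Round 2: pos3(id46) recv 36: drop; pos0(id26) recv 46: fwd; pos1(id36) recv 38: fwd
After round 2: 2 messages still in flight

Answer: 2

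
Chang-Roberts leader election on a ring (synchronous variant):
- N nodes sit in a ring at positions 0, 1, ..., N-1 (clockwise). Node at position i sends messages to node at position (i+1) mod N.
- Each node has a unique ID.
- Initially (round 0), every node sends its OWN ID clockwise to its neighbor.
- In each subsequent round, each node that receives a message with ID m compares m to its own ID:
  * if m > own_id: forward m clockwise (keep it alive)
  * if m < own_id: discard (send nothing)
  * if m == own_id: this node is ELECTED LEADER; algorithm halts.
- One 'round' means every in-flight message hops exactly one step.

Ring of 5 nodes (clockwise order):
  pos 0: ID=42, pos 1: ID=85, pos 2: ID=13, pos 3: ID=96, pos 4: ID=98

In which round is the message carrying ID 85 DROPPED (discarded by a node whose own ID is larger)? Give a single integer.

Answer: 2

Derivation:
Round 1: pos1(id85) recv 42: drop; pos2(id13) recv 85: fwd; pos3(id96) recv 13: drop; pos4(id98) recv 96: drop; pos0(id42) recv 98: fwd
Round 2: pos3(id96) recv 85: drop; pos1(id85) recv 98: fwd
Round 3: pos2(id13) recv 98: fwd
Round 4: pos3(id96) recv 98: fwd
Round 5: pos4(id98) recv 98: ELECTED
Message ID 85 originates at pos 1; dropped at pos 3 in round 2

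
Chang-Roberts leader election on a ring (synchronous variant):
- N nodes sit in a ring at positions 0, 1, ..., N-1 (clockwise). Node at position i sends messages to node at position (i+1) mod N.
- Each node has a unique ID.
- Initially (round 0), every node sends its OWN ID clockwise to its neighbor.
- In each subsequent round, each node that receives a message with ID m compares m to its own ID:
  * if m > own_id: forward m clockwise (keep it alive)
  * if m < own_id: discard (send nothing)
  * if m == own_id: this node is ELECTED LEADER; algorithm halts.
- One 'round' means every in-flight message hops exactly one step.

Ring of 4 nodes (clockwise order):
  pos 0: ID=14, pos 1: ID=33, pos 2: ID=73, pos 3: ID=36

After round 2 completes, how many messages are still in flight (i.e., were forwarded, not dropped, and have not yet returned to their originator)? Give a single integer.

Answer: 2

Derivation:
Round 1: pos1(id33) recv 14: drop; pos2(id73) recv 33: drop; pos3(id36) recv 73: fwd; pos0(id14) recv 36: fwd
Round 2: pos0(id14) recv 73: fwd; pos1(id33) recv 36: fwd
After round 2: 2 messages still in flight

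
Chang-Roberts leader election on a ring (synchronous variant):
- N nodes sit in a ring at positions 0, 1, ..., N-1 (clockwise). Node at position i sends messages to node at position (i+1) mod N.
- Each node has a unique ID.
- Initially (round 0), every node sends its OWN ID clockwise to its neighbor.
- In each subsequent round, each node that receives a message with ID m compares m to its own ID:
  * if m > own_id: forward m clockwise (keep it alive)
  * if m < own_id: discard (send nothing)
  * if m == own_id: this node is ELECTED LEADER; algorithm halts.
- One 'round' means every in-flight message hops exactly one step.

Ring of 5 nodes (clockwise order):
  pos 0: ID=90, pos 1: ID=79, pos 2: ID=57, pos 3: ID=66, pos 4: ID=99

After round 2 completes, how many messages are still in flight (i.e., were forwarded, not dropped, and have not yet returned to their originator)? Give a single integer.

Answer: 3

Derivation:
Round 1: pos1(id79) recv 90: fwd; pos2(id57) recv 79: fwd; pos3(id66) recv 57: drop; pos4(id99) recv 66: drop; pos0(id90) recv 99: fwd
Round 2: pos2(id57) recv 90: fwd; pos3(id66) recv 79: fwd; pos1(id79) recv 99: fwd
After round 2: 3 messages still in flight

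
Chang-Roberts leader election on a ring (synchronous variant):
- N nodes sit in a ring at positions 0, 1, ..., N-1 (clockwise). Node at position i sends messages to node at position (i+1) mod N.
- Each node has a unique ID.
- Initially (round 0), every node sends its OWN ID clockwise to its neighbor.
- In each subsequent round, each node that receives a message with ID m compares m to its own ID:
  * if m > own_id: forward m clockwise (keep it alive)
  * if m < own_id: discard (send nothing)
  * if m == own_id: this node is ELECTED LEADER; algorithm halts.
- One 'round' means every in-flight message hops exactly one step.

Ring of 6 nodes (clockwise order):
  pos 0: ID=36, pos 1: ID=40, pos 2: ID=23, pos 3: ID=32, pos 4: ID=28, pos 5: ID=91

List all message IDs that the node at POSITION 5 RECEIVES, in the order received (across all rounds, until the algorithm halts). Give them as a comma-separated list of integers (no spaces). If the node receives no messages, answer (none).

Round 1: pos1(id40) recv 36: drop; pos2(id23) recv 40: fwd; pos3(id32) recv 23: drop; pos4(id28) recv 32: fwd; pos5(id91) recv 28: drop; pos0(id36) recv 91: fwd
Round 2: pos3(id32) recv 40: fwd; pos5(id91) recv 32: drop; pos1(id40) recv 91: fwd
Round 3: pos4(id28) recv 40: fwd; pos2(id23) recv 91: fwd
Round 4: pos5(id91) recv 40: drop; pos3(id32) recv 91: fwd
Round 5: pos4(id28) recv 91: fwd
Round 6: pos5(id91) recv 91: ELECTED

Answer: 28,32,40,91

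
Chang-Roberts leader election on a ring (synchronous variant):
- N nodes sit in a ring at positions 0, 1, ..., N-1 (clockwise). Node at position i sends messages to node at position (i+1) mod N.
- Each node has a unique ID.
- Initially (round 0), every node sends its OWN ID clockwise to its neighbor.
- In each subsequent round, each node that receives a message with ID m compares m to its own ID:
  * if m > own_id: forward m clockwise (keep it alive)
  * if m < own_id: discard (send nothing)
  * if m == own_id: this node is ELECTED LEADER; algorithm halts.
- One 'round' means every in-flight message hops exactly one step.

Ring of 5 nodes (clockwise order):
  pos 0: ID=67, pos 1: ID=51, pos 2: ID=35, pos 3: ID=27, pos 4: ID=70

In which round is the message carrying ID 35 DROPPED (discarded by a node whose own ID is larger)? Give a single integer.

Round 1: pos1(id51) recv 67: fwd; pos2(id35) recv 51: fwd; pos3(id27) recv 35: fwd; pos4(id70) recv 27: drop; pos0(id67) recv 70: fwd
Round 2: pos2(id35) recv 67: fwd; pos3(id27) recv 51: fwd; pos4(id70) recv 35: drop; pos1(id51) recv 70: fwd
Round 3: pos3(id27) recv 67: fwd; pos4(id70) recv 51: drop; pos2(id35) recv 70: fwd
Round 4: pos4(id70) recv 67: drop; pos3(id27) recv 70: fwd
Round 5: pos4(id70) recv 70: ELECTED
Message ID 35 originates at pos 2; dropped at pos 4 in round 2

Answer: 2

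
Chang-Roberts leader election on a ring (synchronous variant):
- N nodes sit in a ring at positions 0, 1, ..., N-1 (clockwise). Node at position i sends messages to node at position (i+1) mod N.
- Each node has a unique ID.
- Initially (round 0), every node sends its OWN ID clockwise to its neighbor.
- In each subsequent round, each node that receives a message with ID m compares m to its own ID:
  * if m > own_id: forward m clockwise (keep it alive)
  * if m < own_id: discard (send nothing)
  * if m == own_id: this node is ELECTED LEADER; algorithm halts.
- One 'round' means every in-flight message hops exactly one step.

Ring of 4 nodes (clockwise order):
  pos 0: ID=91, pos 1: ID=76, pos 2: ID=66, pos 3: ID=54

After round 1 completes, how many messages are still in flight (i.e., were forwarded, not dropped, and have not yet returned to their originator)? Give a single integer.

Answer: 3

Derivation:
Round 1: pos1(id76) recv 91: fwd; pos2(id66) recv 76: fwd; pos3(id54) recv 66: fwd; pos0(id91) recv 54: drop
After round 1: 3 messages still in flight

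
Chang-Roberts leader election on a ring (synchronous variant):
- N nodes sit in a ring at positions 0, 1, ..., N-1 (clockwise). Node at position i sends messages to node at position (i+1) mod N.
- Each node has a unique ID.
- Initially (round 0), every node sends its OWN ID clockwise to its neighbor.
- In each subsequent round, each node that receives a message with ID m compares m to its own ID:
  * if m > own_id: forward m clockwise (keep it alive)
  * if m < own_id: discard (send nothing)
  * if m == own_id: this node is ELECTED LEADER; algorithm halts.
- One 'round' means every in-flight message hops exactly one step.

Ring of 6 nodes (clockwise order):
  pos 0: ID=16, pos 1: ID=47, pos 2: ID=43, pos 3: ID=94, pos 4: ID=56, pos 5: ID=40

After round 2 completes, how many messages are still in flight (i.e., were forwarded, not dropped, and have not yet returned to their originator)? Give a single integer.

Round 1: pos1(id47) recv 16: drop; pos2(id43) recv 47: fwd; pos3(id94) recv 43: drop; pos4(id56) recv 94: fwd; pos5(id40) recv 56: fwd; pos0(id16) recv 40: fwd
Round 2: pos3(id94) recv 47: drop; pos5(id40) recv 94: fwd; pos0(id16) recv 56: fwd; pos1(id47) recv 40: drop
After round 2: 2 messages still in flight

Answer: 2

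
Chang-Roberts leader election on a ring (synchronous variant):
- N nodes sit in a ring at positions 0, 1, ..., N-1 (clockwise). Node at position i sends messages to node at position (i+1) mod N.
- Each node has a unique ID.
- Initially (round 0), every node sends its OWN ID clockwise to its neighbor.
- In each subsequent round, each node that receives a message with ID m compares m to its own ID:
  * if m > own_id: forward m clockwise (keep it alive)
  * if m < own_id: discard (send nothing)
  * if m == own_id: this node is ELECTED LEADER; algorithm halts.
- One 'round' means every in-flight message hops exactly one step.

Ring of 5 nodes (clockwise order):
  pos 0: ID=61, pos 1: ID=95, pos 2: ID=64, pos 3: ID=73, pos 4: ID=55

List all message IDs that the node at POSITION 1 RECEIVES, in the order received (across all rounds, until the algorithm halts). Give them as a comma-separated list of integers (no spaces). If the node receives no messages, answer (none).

Round 1: pos1(id95) recv 61: drop; pos2(id64) recv 95: fwd; pos3(id73) recv 64: drop; pos4(id55) recv 73: fwd; pos0(id61) recv 55: drop
Round 2: pos3(id73) recv 95: fwd; pos0(id61) recv 73: fwd
Round 3: pos4(id55) recv 95: fwd; pos1(id95) recv 73: drop
Round 4: pos0(id61) recv 95: fwd
Round 5: pos1(id95) recv 95: ELECTED

Answer: 61,73,95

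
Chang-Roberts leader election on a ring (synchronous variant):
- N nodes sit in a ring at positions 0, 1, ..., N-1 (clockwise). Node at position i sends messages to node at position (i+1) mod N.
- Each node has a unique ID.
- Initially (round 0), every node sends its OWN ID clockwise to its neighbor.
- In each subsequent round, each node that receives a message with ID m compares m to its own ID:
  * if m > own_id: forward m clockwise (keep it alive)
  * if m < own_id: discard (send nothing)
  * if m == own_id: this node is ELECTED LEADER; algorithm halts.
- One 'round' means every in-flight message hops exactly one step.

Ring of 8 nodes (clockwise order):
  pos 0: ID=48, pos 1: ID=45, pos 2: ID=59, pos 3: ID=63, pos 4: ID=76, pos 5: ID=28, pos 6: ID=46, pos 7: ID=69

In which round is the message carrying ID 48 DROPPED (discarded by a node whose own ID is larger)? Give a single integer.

Answer: 2

Derivation:
Round 1: pos1(id45) recv 48: fwd; pos2(id59) recv 45: drop; pos3(id63) recv 59: drop; pos4(id76) recv 63: drop; pos5(id28) recv 76: fwd; pos6(id46) recv 28: drop; pos7(id69) recv 46: drop; pos0(id48) recv 69: fwd
Round 2: pos2(id59) recv 48: drop; pos6(id46) recv 76: fwd; pos1(id45) recv 69: fwd
Round 3: pos7(id69) recv 76: fwd; pos2(id59) recv 69: fwd
Round 4: pos0(id48) recv 76: fwd; pos3(id63) recv 69: fwd
Round 5: pos1(id45) recv 76: fwd; pos4(id76) recv 69: drop
Round 6: pos2(id59) recv 76: fwd
Round 7: pos3(id63) recv 76: fwd
Round 8: pos4(id76) recv 76: ELECTED
Message ID 48 originates at pos 0; dropped at pos 2 in round 2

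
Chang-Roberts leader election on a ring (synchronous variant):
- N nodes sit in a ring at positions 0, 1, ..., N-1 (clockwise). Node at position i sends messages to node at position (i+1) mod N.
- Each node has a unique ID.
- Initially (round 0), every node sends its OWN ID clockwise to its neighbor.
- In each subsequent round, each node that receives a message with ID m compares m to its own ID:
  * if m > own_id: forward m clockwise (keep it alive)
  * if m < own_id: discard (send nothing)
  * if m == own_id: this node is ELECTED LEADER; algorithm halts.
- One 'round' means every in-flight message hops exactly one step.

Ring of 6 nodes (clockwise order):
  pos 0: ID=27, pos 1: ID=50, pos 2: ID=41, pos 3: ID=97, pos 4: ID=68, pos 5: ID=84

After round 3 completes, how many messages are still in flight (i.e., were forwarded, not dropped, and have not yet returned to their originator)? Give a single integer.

Round 1: pos1(id50) recv 27: drop; pos2(id41) recv 50: fwd; pos3(id97) recv 41: drop; pos4(id68) recv 97: fwd; pos5(id84) recv 68: drop; pos0(id27) recv 84: fwd
Round 2: pos3(id97) recv 50: drop; pos5(id84) recv 97: fwd; pos1(id50) recv 84: fwd
Round 3: pos0(id27) recv 97: fwd; pos2(id41) recv 84: fwd
After round 3: 2 messages still in flight

Answer: 2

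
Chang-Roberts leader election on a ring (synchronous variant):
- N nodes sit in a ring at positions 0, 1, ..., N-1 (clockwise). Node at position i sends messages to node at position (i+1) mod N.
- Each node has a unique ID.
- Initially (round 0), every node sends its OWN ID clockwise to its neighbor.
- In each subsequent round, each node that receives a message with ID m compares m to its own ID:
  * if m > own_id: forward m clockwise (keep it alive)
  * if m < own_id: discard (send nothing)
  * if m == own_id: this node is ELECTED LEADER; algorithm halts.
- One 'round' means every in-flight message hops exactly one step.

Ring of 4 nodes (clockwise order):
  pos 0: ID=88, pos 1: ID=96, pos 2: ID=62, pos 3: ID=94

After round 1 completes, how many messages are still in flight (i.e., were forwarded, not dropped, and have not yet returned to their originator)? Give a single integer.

Answer: 2

Derivation:
Round 1: pos1(id96) recv 88: drop; pos2(id62) recv 96: fwd; pos3(id94) recv 62: drop; pos0(id88) recv 94: fwd
After round 1: 2 messages still in flight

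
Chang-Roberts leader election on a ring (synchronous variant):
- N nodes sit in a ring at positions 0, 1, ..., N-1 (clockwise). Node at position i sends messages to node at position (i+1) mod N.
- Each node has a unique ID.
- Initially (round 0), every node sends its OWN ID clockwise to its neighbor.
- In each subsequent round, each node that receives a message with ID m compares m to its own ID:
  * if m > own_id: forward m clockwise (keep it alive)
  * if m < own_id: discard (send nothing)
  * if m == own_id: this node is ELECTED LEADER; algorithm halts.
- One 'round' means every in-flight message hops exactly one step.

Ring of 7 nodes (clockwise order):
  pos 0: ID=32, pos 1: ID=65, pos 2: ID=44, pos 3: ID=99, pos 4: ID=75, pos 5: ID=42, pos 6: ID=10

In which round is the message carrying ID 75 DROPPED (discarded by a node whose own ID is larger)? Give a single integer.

Round 1: pos1(id65) recv 32: drop; pos2(id44) recv 65: fwd; pos3(id99) recv 44: drop; pos4(id75) recv 99: fwd; pos5(id42) recv 75: fwd; pos6(id10) recv 42: fwd; pos0(id32) recv 10: drop
Round 2: pos3(id99) recv 65: drop; pos5(id42) recv 99: fwd; pos6(id10) recv 75: fwd; pos0(id32) recv 42: fwd
Round 3: pos6(id10) recv 99: fwd; pos0(id32) recv 75: fwd; pos1(id65) recv 42: drop
Round 4: pos0(id32) recv 99: fwd; pos1(id65) recv 75: fwd
Round 5: pos1(id65) recv 99: fwd; pos2(id44) recv 75: fwd
Round 6: pos2(id44) recv 99: fwd; pos3(id99) recv 75: drop
Round 7: pos3(id99) recv 99: ELECTED
Message ID 75 originates at pos 4; dropped at pos 3 in round 6

Answer: 6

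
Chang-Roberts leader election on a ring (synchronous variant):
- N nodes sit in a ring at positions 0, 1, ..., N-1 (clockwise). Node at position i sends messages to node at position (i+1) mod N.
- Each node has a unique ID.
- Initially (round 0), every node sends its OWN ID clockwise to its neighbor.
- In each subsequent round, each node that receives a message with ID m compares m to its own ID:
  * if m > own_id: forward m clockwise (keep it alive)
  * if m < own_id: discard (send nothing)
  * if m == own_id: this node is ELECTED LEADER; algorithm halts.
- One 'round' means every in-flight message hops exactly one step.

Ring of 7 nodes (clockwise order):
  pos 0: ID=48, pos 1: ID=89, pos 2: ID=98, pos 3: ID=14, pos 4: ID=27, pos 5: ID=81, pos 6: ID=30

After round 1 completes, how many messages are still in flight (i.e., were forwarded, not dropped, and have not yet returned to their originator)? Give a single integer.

Round 1: pos1(id89) recv 48: drop; pos2(id98) recv 89: drop; pos3(id14) recv 98: fwd; pos4(id27) recv 14: drop; pos5(id81) recv 27: drop; pos6(id30) recv 81: fwd; pos0(id48) recv 30: drop
After round 1: 2 messages still in flight

Answer: 2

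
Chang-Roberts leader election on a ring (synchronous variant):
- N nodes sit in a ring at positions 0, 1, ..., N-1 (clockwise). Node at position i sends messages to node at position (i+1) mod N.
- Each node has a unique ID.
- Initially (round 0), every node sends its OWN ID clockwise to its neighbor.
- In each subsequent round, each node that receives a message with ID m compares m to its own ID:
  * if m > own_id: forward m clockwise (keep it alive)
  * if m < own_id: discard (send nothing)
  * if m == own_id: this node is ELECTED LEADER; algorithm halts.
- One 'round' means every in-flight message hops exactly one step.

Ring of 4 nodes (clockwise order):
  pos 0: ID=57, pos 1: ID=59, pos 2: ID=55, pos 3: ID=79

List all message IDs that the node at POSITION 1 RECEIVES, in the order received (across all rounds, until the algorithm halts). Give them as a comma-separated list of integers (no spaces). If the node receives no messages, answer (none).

Answer: 57,79

Derivation:
Round 1: pos1(id59) recv 57: drop; pos2(id55) recv 59: fwd; pos3(id79) recv 55: drop; pos0(id57) recv 79: fwd
Round 2: pos3(id79) recv 59: drop; pos1(id59) recv 79: fwd
Round 3: pos2(id55) recv 79: fwd
Round 4: pos3(id79) recv 79: ELECTED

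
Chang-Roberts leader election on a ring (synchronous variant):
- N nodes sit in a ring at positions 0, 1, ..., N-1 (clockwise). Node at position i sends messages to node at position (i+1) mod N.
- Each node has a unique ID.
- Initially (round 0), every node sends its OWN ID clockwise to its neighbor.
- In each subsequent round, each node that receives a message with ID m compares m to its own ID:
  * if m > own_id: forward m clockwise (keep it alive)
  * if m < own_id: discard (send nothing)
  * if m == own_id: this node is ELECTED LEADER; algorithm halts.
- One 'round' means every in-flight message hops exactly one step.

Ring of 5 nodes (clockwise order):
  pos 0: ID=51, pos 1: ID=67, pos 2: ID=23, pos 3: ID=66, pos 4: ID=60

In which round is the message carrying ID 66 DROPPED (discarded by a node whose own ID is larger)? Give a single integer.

Round 1: pos1(id67) recv 51: drop; pos2(id23) recv 67: fwd; pos3(id66) recv 23: drop; pos4(id60) recv 66: fwd; pos0(id51) recv 60: fwd
Round 2: pos3(id66) recv 67: fwd; pos0(id51) recv 66: fwd; pos1(id67) recv 60: drop
Round 3: pos4(id60) recv 67: fwd; pos1(id67) recv 66: drop
Round 4: pos0(id51) recv 67: fwd
Round 5: pos1(id67) recv 67: ELECTED
Message ID 66 originates at pos 3; dropped at pos 1 in round 3

Answer: 3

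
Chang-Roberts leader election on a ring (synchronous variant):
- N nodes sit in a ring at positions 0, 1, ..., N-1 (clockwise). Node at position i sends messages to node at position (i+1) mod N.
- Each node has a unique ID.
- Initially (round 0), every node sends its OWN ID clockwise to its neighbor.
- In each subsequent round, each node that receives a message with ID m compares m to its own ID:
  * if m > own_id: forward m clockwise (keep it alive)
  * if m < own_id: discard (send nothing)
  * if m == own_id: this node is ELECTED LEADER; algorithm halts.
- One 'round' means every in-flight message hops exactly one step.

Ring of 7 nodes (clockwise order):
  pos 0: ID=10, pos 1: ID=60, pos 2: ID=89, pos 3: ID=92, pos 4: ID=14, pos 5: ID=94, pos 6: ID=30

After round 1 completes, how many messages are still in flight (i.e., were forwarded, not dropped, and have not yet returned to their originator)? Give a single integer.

Answer: 3

Derivation:
Round 1: pos1(id60) recv 10: drop; pos2(id89) recv 60: drop; pos3(id92) recv 89: drop; pos4(id14) recv 92: fwd; pos5(id94) recv 14: drop; pos6(id30) recv 94: fwd; pos0(id10) recv 30: fwd
After round 1: 3 messages still in flight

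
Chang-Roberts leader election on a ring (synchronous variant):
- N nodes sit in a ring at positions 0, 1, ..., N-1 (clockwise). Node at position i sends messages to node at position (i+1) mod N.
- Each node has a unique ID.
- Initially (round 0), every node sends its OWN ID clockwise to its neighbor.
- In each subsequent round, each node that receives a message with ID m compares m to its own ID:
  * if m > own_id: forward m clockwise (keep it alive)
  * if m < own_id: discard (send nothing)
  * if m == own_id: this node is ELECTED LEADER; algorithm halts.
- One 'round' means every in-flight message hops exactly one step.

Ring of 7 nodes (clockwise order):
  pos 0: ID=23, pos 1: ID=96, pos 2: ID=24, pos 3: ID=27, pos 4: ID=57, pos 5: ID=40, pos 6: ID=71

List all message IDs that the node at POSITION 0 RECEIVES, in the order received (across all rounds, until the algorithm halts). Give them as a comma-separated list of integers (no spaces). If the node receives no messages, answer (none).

Round 1: pos1(id96) recv 23: drop; pos2(id24) recv 96: fwd; pos3(id27) recv 24: drop; pos4(id57) recv 27: drop; pos5(id40) recv 57: fwd; pos6(id71) recv 40: drop; pos0(id23) recv 71: fwd
Round 2: pos3(id27) recv 96: fwd; pos6(id71) recv 57: drop; pos1(id96) recv 71: drop
Round 3: pos4(id57) recv 96: fwd
Round 4: pos5(id40) recv 96: fwd
Round 5: pos6(id71) recv 96: fwd
Round 6: pos0(id23) recv 96: fwd
Round 7: pos1(id96) recv 96: ELECTED

Answer: 71,96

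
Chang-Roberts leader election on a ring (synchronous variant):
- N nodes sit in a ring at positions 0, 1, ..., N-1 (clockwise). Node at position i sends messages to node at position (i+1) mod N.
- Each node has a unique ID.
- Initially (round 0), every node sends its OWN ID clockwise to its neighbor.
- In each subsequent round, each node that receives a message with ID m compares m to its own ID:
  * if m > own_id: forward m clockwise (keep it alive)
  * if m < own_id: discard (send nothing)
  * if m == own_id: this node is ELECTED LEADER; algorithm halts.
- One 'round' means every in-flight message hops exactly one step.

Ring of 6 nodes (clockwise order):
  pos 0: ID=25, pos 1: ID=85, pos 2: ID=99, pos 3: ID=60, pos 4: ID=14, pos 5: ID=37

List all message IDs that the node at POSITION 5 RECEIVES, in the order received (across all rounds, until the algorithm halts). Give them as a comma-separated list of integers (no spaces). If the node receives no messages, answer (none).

Round 1: pos1(id85) recv 25: drop; pos2(id99) recv 85: drop; pos3(id60) recv 99: fwd; pos4(id14) recv 60: fwd; pos5(id37) recv 14: drop; pos0(id25) recv 37: fwd
Round 2: pos4(id14) recv 99: fwd; pos5(id37) recv 60: fwd; pos1(id85) recv 37: drop
Round 3: pos5(id37) recv 99: fwd; pos0(id25) recv 60: fwd
Round 4: pos0(id25) recv 99: fwd; pos1(id85) recv 60: drop
Round 5: pos1(id85) recv 99: fwd
Round 6: pos2(id99) recv 99: ELECTED

Answer: 14,60,99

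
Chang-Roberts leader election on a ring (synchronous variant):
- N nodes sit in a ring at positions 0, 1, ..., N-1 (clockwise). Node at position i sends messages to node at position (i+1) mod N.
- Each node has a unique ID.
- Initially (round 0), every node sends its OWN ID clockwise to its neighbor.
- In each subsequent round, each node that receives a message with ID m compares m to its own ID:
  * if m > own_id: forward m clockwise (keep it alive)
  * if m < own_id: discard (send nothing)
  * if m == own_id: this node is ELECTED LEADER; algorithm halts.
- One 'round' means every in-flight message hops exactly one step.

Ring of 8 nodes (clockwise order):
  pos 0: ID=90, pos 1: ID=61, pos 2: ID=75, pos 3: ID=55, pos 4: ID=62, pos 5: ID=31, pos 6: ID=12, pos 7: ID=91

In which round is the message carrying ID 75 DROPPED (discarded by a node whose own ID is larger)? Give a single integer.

Answer: 5

Derivation:
Round 1: pos1(id61) recv 90: fwd; pos2(id75) recv 61: drop; pos3(id55) recv 75: fwd; pos4(id62) recv 55: drop; pos5(id31) recv 62: fwd; pos6(id12) recv 31: fwd; pos7(id91) recv 12: drop; pos0(id90) recv 91: fwd
Round 2: pos2(id75) recv 90: fwd; pos4(id62) recv 75: fwd; pos6(id12) recv 62: fwd; pos7(id91) recv 31: drop; pos1(id61) recv 91: fwd
Round 3: pos3(id55) recv 90: fwd; pos5(id31) recv 75: fwd; pos7(id91) recv 62: drop; pos2(id75) recv 91: fwd
Round 4: pos4(id62) recv 90: fwd; pos6(id12) recv 75: fwd; pos3(id55) recv 91: fwd
Round 5: pos5(id31) recv 90: fwd; pos7(id91) recv 75: drop; pos4(id62) recv 91: fwd
Round 6: pos6(id12) recv 90: fwd; pos5(id31) recv 91: fwd
Round 7: pos7(id91) recv 90: drop; pos6(id12) recv 91: fwd
Round 8: pos7(id91) recv 91: ELECTED
Message ID 75 originates at pos 2; dropped at pos 7 in round 5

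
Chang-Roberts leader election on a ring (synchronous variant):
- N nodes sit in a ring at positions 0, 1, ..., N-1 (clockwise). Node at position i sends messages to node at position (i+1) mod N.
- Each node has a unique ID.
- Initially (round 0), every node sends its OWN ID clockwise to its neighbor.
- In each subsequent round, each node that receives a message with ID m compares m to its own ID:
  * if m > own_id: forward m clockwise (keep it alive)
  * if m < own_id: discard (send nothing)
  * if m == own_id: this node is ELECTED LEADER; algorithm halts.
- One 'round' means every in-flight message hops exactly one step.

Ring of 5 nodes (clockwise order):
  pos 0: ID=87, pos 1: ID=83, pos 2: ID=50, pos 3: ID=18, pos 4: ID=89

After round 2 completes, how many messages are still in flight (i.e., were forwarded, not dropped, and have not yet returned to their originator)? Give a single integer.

Answer: 3

Derivation:
Round 1: pos1(id83) recv 87: fwd; pos2(id50) recv 83: fwd; pos3(id18) recv 50: fwd; pos4(id89) recv 18: drop; pos0(id87) recv 89: fwd
Round 2: pos2(id50) recv 87: fwd; pos3(id18) recv 83: fwd; pos4(id89) recv 50: drop; pos1(id83) recv 89: fwd
After round 2: 3 messages still in flight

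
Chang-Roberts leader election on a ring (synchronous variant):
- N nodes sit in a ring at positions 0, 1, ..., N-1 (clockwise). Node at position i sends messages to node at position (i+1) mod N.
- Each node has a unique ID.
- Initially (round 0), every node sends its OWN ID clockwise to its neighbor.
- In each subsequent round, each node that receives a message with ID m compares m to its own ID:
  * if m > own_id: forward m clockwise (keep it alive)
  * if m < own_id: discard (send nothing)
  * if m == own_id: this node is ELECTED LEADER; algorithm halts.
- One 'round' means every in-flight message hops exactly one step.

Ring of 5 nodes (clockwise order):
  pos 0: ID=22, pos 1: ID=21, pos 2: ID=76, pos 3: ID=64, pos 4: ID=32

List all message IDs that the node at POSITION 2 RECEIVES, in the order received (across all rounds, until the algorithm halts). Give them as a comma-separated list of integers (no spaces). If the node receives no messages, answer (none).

Round 1: pos1(id21) recv 22: fwd; pos2(id76) recv 21: drop; pos3(id64) recv 76: fwd; pos4(id32) recv 64: fwd; pos0(id22) recv 32: fwd
Round 2: pos2(id76) recv 22: drop; pos4(id32) recv 76: fwd; pos0(id22) recv 64: fwd; pos1(id21) recv 32: fwd
Round 3: pos0(id22) recv 76: fwd; pos1(id21) recv 64: fwd; pos2(id76) recv 32: drop
Round 4: pos1(id21) recv 76: fwd; pos2(id76) recv 64: drop
Round 5: pos2(id76) recv 76: ELECTED

Answer: 21,22,32,64,76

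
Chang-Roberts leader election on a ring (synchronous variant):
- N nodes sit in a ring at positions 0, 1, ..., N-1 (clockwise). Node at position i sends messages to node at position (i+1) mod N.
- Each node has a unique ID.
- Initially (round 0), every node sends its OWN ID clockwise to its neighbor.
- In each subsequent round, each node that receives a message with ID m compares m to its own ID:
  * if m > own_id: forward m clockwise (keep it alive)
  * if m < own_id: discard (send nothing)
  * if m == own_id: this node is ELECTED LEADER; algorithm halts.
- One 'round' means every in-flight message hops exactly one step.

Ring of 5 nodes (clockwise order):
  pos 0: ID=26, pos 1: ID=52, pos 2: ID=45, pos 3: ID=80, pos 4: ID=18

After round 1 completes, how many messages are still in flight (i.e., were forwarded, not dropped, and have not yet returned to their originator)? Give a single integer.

Round 1: pos1(id52) recv 26: drop; pos2(id45) recv 52: fwd; pos3(id80) recv 45: drop; pos4(id18) recv 80: fwd; pos0(id26) recv 18: drop
After round 1: 2 messages still in flight

Answer: 2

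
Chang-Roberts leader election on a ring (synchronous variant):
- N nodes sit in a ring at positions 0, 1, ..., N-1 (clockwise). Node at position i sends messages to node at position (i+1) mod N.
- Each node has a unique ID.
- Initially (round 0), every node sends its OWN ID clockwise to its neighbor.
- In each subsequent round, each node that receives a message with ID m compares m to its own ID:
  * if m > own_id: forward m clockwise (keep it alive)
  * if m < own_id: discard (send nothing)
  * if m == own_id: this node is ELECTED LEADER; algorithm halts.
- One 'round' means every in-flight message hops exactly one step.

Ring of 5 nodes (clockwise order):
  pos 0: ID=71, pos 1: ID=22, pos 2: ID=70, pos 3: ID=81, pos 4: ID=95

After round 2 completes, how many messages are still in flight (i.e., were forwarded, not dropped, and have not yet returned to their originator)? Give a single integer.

Round 1: pos1(id22) recv 71: fwd; pos2(id70) recv 22: drop; pos3(id81) recv 70: drop; pos4(id95) recv 81: drop; pos0(id71) recv 95: fwd
Round 2: pos2(id70) recv 71: fwd; pos1(id22) recv 95: fwd
After round 2: 2 messages still in flight

Answer: 2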